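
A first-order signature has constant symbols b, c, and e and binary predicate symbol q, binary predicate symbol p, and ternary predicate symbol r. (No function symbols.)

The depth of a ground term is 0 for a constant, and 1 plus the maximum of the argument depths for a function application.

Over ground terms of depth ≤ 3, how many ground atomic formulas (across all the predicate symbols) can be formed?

45

First count ground terms of depth ≤ 3.
With no function symbols every ground term is a constant, so there are exactly 3 ground terms at every depth bound.
N_0 = 3
N_1 = 3
N_2 = 3
N_3 = 3
Explicitly: b, c, e.
So |H| = 3.
Ground atoms are formed by filling each argument slot of a predicate with a term from H, so an r-ary predicate gives |H|^r atoms:
  q: 3^2 = 9;  p: 3^2 = 9;  r: 3^3 = 27
Total ground atoms: 9 + 9 + 27 = 45.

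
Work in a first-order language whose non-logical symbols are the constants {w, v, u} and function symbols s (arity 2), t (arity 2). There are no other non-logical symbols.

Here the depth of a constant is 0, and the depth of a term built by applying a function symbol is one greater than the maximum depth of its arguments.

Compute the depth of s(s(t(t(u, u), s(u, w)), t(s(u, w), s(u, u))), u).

4

depth(t(u, u)) = 1 + max(0, 0) = 1
depth(s(u, w)) = 1 + max(0, 0) = 1
depth(t(t(u, u), s(u, w))) = 1 + max(1, 1) = 2
depth(s(u, u)) = 1 + max(0, 0) = 1
depth(t(s(u, w), s(u, u))) = 1 + max(1, 1) = 2
depth(s(t(t(u, u), s(u, w)), t(s(u, w), s(u, u)))) = 1 + max(2, 2) = 3
depth(s(s(t(t(u, u), s(u, w)), t(s(u, w), s(u, u))), u)) = 1 + max(3, 0) = 4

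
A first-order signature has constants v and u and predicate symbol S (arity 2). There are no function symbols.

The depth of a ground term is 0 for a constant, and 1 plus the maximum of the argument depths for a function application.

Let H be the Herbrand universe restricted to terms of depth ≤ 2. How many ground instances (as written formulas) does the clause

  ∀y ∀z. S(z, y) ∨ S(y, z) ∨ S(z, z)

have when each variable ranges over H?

4

Ground terms of depth ≤ 2:
  With no function symbols every ground term is a constant, so there are exactly 2 ground terms at every depth bound.
  N_0 = 2
  N_1 = 2
  N_2 = 2
So there are 2 ground terms available for substitution.
The body mentions every one of the 2 quantified variables; since ground terms form a free algebra, no two substitutions collapse to the same formula.
Number of ground instances = 2^2 = 4.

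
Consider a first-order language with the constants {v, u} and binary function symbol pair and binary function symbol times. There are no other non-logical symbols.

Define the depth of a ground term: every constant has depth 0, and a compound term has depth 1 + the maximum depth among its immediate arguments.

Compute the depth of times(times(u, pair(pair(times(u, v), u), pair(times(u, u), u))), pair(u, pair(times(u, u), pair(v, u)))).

depth(times(u, v)) = 1 + max(0, 0) = 1
depth(pair(times(u, v), u)) = 1 + max(1, 0) = 2
depth(times(u, u)) = 1 + max(0, 0) = 1
depth(pair(times(u, u), u)) = 1 + max(1, 0) = 2
depth(pair(pair(times(u, v), u), pair(times(u, u), u))) = 1 + max(2, 2) = 3
depth(times(u, pair(pair(times(u, v), u), pair(times(u, u), u)))) = 1 + max(0, 3) = 4
depth(pair(v, u)) = 1 + max(0, 0) = 1
depth(pair(times(u, u), pair(v, u))) = 1 + max(1, 1) = 2
depth(pair(u, pair(times(u, u), pair(v, u)))) = 1 + max(0, 2) = 3
depth(times(times(u, pair(pair(times(u, v), u), pair(times(u, u), u))), pair(u, pair(times(u, u), pair(v, u))))) = 1 + max(4, 3) = 5

5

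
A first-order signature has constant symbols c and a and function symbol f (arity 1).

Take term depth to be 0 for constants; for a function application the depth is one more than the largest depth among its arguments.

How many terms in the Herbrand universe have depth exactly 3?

2

Write N_k for the number of ground terms of depth ≤ k. A term of depth ≤ k is either a constant or a function symbol applied to arguments of depth ≤ k−1, so N_k = 2 + N_{k-1}.
N_0 = 2
N_1 = 2 + 2 = 4
N_2 = 2 + 4 = 6
N_3 = 2 + 6 = 8
Terms of depth exactly 3: N_3 − N_2 = 8 − 6 = 2.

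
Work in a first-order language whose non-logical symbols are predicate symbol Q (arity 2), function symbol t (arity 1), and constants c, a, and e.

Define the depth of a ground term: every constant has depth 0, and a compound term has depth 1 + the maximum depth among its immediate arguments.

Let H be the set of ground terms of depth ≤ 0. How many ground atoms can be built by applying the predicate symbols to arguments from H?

9

First count ground terms of depth ≤ 0.
Write N_k for the number of ground terms of depth ≤ k. A term of depth ≤ k is either a constant or a function symbol applied to arguments of depth ≤ k−1, so N_k = 3 + N_{k-1}.
N_0 = 3
Explicitly: c, a, e.
So |H| = 3.
A ground atom is a predicate applied to a tuple of terms from H, so the count is the sum over predicates of |H|^arity:
  Q: 3^2 = 9
Total ground atoms: 9.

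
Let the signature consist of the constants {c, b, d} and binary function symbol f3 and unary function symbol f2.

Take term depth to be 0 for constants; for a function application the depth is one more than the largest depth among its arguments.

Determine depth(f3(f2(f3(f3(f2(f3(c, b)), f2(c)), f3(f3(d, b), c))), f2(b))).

6

depth(f3(c, b)) = 1 + max(0, 0) = 1
depth(f2(f3(c, b))) = 1 + depth(f3(c, b)) = 1 + 1 = 2
depth(f2(c)) = 1 + depth(c) = 1 + 0 = 1
depth(f3(f2(f3(c, b)), f2(c))) = 1 + max(2, 1) = 3
depth(f3(d, b)) = 1 + max(0, 0) = 1
depth(f3(f3(d, b), c)) = 1 + max(1, 0) = 2
depth(f3(f3(f2(f3(c, b)), f2(c)), f3(f3(d, b), c))) = 1 + max(3, 2) = 4
depth(f2(f3(f3(f2(f3(c, b)), f2(c)), f3(f3(d, b), c)))) = 1 + depth(f3(f3(f2(f3(c, b)), f2(c)), f3(f3(d, b), c))) = 1 + 4 = 5
depth(f2(b)) = 1 + depth(b) = 1 + 0 = 1
depth(f3(f2(f3(f3(f2(f3(c, b)), f2(c)), f3(f3(d, b), c))), f2(b))) = 1 + max(5, 1) = 6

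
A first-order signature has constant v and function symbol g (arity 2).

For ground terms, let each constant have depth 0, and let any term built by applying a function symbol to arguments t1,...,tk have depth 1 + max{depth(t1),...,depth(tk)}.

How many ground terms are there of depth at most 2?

5

Write N_k for the number of ground terms of depth ≤ k. A term of depth ≤ k is either a constant or a function symbol applied to arguments of depth ≤ k−1, so N_k = 1 + N_{k-1}^2.
N_0 = 1
N_1 = 1 + 1^2 = 2
N_2 = 1 + 2^2 = 5
Explicitly: v, g(v, v), g(v, g(v, v)), g(g(v, v), v), g(g(v, v), g(v, v)).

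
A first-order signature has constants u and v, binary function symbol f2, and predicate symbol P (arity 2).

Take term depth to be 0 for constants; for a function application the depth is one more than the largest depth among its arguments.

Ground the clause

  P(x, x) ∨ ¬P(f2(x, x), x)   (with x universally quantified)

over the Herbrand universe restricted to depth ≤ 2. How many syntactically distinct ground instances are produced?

38

Ground terms of depth ≤ 2:
  Write N_k for the number of ground terms of depth ≤ k. A term of depth ≤ k is either a constant or a function symbol applied to arguments of depth ≤ k−1, so N_k = 2 + N_{k-1}^2.
  N_0 = 2
  N_1 = 2 + 2^2 = 6
  N_2 = 2 + 6^2 = 38
So there are 38 ground terms available for substitution.
There is 1 variable to instantiate (x),  occurring in at least one literal, so different choices give different ground instances.
Number of ground instances = 38.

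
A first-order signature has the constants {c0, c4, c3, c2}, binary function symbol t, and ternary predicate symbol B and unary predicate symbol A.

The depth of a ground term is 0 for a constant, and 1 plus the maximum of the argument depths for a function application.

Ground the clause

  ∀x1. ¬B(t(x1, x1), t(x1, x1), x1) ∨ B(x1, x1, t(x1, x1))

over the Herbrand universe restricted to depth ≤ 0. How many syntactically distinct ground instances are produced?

4

Ground terms of depth ≤ 0:
  Count level by level. With function symbols t/2, the terms of depth ≤ k are the 4 constants together with each function applied to depth-≤(k−1) tuples, so N_k = 4 + N_{k-1}^2.
  N_0 = 4
So there are 4 ground terms available for substitution.
The clause has 1 distinct variable (x1), which appears in the body. In the free term algebra distinct substitutions yield syntactically distinct ground instances.
Number of ground instances = 4.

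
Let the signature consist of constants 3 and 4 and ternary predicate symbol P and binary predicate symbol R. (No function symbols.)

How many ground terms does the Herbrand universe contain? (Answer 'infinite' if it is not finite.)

There are no function symbols, so every ground term is one of the 2 constants.
The Herbrand universe is {3, 4}, which is finite with 2 elements.

2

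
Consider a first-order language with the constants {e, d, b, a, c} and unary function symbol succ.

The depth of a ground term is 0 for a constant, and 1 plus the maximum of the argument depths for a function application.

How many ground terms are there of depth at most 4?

Write N_k for the number of ground terms of depth ≤ k. A term of depth ≤ k is either a constant or a function symbol applied to arguments of depth ≤ k−1, so N_k = 5 + N_{k-1}.
N_0 = 5
N_1 = 5 + 5 = 10
N_2 = 5 + 10 = 15
N_3 = 5 + 15 = 20
N_4 = 5 + 20 = 25

25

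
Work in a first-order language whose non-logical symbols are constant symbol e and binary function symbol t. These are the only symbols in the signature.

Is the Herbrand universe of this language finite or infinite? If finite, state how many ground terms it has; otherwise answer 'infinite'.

The signature has at least one function symbol (t, arity 2) and at least one constant (e).
Iterating t gives infinitely many distinct ground terms: e, t(e, e), t(t(e, e), t(e, e)), ...
So the Herbrand universe is infinite.

infinite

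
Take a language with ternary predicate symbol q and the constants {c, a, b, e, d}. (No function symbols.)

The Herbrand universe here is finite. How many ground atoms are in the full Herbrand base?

125

With no function symbols, the Herbrand universe is just the 5 constants.
Ground atoms per predicate: q: 5^3 = 125.
Herbrand base size = 125 = 125.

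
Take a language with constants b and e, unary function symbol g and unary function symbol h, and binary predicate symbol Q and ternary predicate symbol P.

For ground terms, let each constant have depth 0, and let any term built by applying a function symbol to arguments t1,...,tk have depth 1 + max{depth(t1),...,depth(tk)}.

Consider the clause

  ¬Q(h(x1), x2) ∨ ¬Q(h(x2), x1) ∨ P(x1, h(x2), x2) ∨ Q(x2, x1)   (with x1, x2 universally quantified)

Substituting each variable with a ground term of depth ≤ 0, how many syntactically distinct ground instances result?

Ground terms of depth ≤ 0:
  Let N_k = |{terms of depth ≤ k}|. Then N_0 = 2 and N_k = 2 + N_{k-1} + N_{k-1} for k ≥ 1 (one summand per function symbol, arity giving the exponent).
  N_0 = 2
  Explicitly: b, e.
So there are 2 ground terms available for substitution.
The clause has 2 distinct variables (x1, x2), each appearing in the body. In the free term algebra distinct substitutions yield syntactically distinct ground instances.
Number of ground instances = 2^2 = 4.

4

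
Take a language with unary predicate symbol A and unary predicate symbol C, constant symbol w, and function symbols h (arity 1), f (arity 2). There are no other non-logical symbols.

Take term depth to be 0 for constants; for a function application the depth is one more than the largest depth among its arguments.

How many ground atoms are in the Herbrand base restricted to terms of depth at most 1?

First count ground terms of depth ≤ 1.
Write N_k for the number of ground terms of depth ≤ k. A term of depth ≤ k is either a constant or a function symbol applied to arguments of depth ≤ k−1, so N_k = 1 + N_{k-1} + N_{k-1}^2.
N_0 = 1
N_1 = 1 + 1 + 1^2 = 3
Explicitly: w, h(w), f(w, w).
So |H| = 3.
A ground atom is a predicate applied to a tuple of terms from H, so the count is the sum over predicates of |H|^arity:
  A: 3;  C: 3
Total ground atoms: 3 + 3 = 6.

6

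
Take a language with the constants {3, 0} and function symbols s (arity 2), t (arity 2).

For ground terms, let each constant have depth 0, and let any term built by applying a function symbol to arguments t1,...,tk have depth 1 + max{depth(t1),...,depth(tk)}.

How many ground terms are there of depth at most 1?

Count level by level. With function symbols s/2, t/2, the terms of depth ≤ k are the 2 constants together with each function applied to depth-≤(k−1) tuples, so N_k = 2 + N_{k-1}^2 + N_{k-1}^2.
N_0 = 2
N_1 = 2 + 2^2 + 2^2 = 10
Explicitly: 3, 0, s(3, 3), s(3, 0), s(0, 3), s(0, 0), t(3, 3), t(3, 0), t(0, 3), t(0, 0).

10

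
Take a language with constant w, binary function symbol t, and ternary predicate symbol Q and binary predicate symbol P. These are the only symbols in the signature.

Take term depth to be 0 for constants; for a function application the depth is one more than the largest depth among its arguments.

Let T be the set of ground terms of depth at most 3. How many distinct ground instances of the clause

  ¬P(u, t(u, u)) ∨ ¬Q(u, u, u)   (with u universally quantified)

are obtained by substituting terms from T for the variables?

26

Ground terms of depth ≤ 3:
  Count level by level. With function symbols t/2, the terms of depth ≤ k are the 1 constant together with each function applied to depth-≤(k−1) tuples, so N_k = 1 + N_{k-1}^2.
  N_0 = 1
  N_1 = 1 + 1^2 = 2
  N_2 = 1 + 2^2 = 5
  N_3 = 1 + 5^2 = 26
So there are 26 ground terms available for substitution.
The body mentions the single quantified variable u; since ground terms form a free algebra, no two substitutions collapse to the same formula.
Number of ground instances = 26.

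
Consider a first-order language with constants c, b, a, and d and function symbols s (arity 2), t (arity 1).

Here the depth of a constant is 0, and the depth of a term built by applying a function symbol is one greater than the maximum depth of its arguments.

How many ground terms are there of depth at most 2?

604

Count level by level. With function symbols s/2, t/1, the terms of depth ≤ k are the 4 constants together with each function applied to depth-≤(k−1) tuples, so N_k = 4 + N_{k-1}^2 + N_{k-1}.
N_0 = 4
N_1 = 4 + 4^2 + 4 = 24
N_2 = 4 + 24^2 + 24 = 604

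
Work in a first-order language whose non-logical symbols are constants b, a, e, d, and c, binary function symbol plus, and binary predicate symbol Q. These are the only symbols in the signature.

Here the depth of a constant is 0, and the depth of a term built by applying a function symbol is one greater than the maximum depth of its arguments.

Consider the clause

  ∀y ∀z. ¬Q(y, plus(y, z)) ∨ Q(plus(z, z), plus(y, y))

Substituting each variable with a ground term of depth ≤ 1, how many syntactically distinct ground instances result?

900

Ground terms of depth ≤ 1:
  Let N_k count ground terms of depth at most k. Each non-constant term of depth ≤ k is some function symbol applied to depth-≤(k−1) arguments, giving N_k = 5 + N_{k-1}^2.
  N_0 = 5
  N_1 = 5 + 5^2 = 30
So there are 30 ground terms available for substitution.
There are 2 variables to instantiate (y, z), each occurring in at least one literal, so different choices give different ground instances.
Number of ground instances = 30^2 = 900.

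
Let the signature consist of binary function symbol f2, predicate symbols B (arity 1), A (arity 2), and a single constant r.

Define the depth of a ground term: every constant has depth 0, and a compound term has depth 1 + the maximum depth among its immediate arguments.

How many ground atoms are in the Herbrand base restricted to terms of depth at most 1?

6

First count ground terms of depth ≤ 1.
Count level by level. With function symbols f2/2, the terms of depth ≤ k are the 1 constant together with each function applied to depth-≤(k−1) tuples, so N_k = 1 + N_{k-1}^2.
N_0 = 1
N_1 = 1 + 1^2 = 2
Explicitly: r, f2(r, r).
So |H| = 2.
For each predicate symbol, the number of ground atoms is |H| raised to its arity; summing:
  B: 2;  A: 2^2 = 4
Total ground atoms: 2 + 4 = 6.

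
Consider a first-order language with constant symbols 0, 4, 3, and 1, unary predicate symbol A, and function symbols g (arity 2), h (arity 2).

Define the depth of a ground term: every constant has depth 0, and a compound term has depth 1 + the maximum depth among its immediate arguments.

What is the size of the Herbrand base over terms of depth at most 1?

First count ground terms of depth ≤ 1.
Let N_k = |{terms of depth ≤ k}|. Then N_0 = 4 and N_k = 4 + N_{k-1}^2 + N_{k-1}^2 for k ≥ 1 (one summand per function symbol, arity giving the exponent).
N_0 = 4
N_1 = 4 + 4^2 + 4^2 = 36
So |H| = 36.
For each predicate symbol, the number of ground atoms is |H| raised to its arity; summing:
  A: 36
Total ground atoms: 36.

36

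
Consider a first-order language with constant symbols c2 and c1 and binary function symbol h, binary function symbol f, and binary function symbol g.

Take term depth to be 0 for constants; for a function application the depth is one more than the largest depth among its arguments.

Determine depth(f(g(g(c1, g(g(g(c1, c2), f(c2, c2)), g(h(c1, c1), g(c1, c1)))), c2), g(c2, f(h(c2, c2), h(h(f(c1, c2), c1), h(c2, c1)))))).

6

depth(g(c1, c2)) = 1 + max(0, 0) = 1
depth(f(c2, c2)) = 1 + max(0, 0) = 1
depth(g(g(c1, c2), f(c2, c2))) = 1 + max(1, 1) = 2
depth(h(c1, c1)) = 1 + max(0, 0) = 1
depth(g(c1, c1)) = 1 + max(0, 0) = 1
depth(g(h(c1, c1), g(c1, c1))) = 1 + max(1, 1) = 2
depth(g(g(g(c1, c2), f(c2, c2)), g(h(c1, c1), g(c1, c1)))) = 1 + max(2, 2) = 3
depth(g(c1, g(g(g(c1, c2), f(c2, c2)), g(h(c1, c1), g(c1, c1))))) = 1 + max(0, 3) = 4
depth(g(g(c1, g(g(g(c1, c2), f(c2, c2)), g(h(c1, c1), g(c1, c1)))), c2)) = 1 + max(4, 0) = 5
depth(h(c2, c2)) = 1 + max(0, 0) = 1
depth(f(c1, c2)) = 1 + max(0, 0) = 1
depth(h(f(c1, c2), c1)) = 1 + max(1, 0) = 2
depth(h(c2, c1)) = 1 + max(0, 0) = 1
depth(h(h(f(c1, c2), c1), h(c2, c1))) = 1 + max(2, 1) = 3
depth(f(h(c2, c2), h(h(f(c1, c2), c1), h(c2, c1)))) = 1 + max(1, 3) = 4
depth(g(c2, f(h(c2, c2), h(h(f(c1, c2), c1), h(c2, c1))))) = 1 + max(0, 4) = 5
depth(f(g(g(c1, g(g(g(c1, c2), f(c2, c2)), g(h(c1, c1), g(c1, c1)))), c2), g(c2, f(h(c2, c2), h(h(f(c1, c2), c1), h(c2, c1)))))) = 1 + max(5, 5) = 6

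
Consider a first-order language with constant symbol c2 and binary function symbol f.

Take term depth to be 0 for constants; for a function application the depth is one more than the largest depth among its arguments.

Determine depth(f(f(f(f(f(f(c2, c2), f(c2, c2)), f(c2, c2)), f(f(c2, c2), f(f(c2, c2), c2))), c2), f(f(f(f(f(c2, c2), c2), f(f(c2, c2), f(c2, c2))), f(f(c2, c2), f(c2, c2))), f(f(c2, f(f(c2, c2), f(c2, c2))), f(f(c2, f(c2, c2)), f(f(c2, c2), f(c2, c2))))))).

6

depth(f(c2, c2)) = 1 + max(0, 0) = 1
depth(f(f(c2, c2), f(c2, c2))) = 1 + max(1, 1) = 2
depth(f(f(f(c2, c2), f(c2, c2)), f(c2, c2))) = 1 + max(2, 1) = 3
depth(f(f(c2, c2), c2)) = 1 + max(1, 0) = 2
depth(f(f(c2, c2), f(f(c2, c2), c2))) = 1 + max(1, 2) = 3
depth(f(f(f(f(c2, c2), f(c2, c2)), f(c2, c2)), f(f(c2, c2), f(f(c2, c2), c2)))) = 1 + max(3, 3) = 4
depth(f(f(f(f(f(c2, c2), f(c2, c2)), f(c2, c2)), f(f(c2, c2), f(f(c2, c2), c2))), c2)) = 1 + max(4, 0) = 5
depth(f(f(f(c2, c2), c2), f(f(c2, c2), f(c2, c2)))) = 1 + max(2, 2) = 3
depth(f(f(f(f(c2, c2), c2), f(f(c2, c2), f(c2, c2))), f(f(c2, c2), f(c2, c2)))) = 1 + max(3, 2) = 4
depth(f(c2, f(f(c2, c2), f(c2, c2)))) = 1 + max(0, 2) = 3
depth(f(c2, f(c2, c2))) = 1 + max(0, 1) = 2
depth(f(f(c2, f(c2, c2)), f(f(c2, c2), f(c2, c2)))) = 1 + max(2, 2) = 3
depth(f(f(c2, f(f(c2, c2), f(c2, c2))), f(f(c2, f(c2, c2)), f(f(c2, c2), f(c2, c2))))) = 1 + max(3, 3) = 4
depth(f(f(f(f(f(c2, c2), c2), f(f(c2, c2), f(c2, c2))), f(f(c2, c2), f(c2, c2))), f(f(c2, f(f(c2, c2), f(c2, c2))), f(f(c2, f(c2, c2)), f(f(c2, c2), f(c2, c2)))))) = 1 + max(4, 4) = 5
depth(f(f(f(f(f(f(c2, c2), f(c2, c2)), f(c2, c2)), f(f(c2, c2), f(f(c2, c2), c2))), c2), f(f(f(f(f(c2, c2), c2), f(f(c2, c2), f(c2, c2))), f(f(c2, c2), f(c2, c2))), f(f(c2, f(f(c2, c2), f(c2, c2))), f(f(c2, f(c2, c2)), f(f(c2, c2), f(c2, c2))))))) = 1 + max(5, 5) = 6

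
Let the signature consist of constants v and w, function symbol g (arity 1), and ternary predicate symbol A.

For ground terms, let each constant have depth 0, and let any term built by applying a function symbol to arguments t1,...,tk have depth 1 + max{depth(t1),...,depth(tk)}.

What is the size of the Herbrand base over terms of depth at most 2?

216

First count ground terms of depth ≤ 2.
If N_k denotes the number of depth-≤k ground terms, the 2 constants give N_0 = 2, and each function symbol of arity r contributes N_{k-1}^r new terms at level k: N_k = 2 + N_{k-1}.
N_0 = 2
N_1 = 2 + 2 = 4
N_2 = 2 + 4 = 6
So |H| = 6.
Ground atoms are formed by filling each argument slot of a predicate with a term from H, so an r-ary predicate gives |H|^r atoms:
  A: 6^3 = 216
Total ground atoms: 216.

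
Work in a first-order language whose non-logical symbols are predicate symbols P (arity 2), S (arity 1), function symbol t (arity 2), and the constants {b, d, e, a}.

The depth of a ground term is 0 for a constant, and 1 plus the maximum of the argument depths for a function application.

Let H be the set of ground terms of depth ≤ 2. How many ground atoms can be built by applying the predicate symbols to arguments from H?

163620

First count ground terms of depth ≤ 2.
Let N_k count ground terms of depth at most k. Each non-constant term of depth ≤ k is some function symbol applied to depth-≤(k−1) arguments, giving N_k = 4 + N_{k-1}^2.
N_0 = 4
N_1 = 4 + 4^2 = 20
N_2 = 4 + 20^2 = 404
So |H| = 404.
Each predicate of arity r yields |H|^r ground atoms (one per choice of an r-tuple from H):
  P: 404^2 = 163216;  S: 404
Total ground atoms: 163216 + 404 = 163620.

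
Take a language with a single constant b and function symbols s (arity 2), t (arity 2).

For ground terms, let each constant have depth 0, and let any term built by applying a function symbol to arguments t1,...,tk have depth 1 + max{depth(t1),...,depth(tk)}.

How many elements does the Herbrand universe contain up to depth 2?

19

If N_k denotes the number of depth-≤k ground terms, the 1 constant gives N_0 = 1, and each function symbol of arity r contributes N_{k-1}^r new terms at level k: N_k = 1 + N_{k-1}^2 + N_{k-1}^2.
N_0 = 1
N_1 = 1 + 1^2 + 1^2 = 3
N_2 = 1 + 3^2 + 3^2 = 19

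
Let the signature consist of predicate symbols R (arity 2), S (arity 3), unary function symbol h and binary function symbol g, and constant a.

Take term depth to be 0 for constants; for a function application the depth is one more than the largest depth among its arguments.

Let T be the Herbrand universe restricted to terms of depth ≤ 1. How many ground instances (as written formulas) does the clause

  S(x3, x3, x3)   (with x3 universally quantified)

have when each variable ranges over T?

3

Ground terms of depth ≤ 1:
  Write N_k for the number of ground terms of depth ≤ k. A term of depth ≤ k is either a constant or a function symbol applied to arguments of depth ≤ k−1, so N_k = 1 + N_{k-1} + N_{k-1}^2.
  N_0 = 1
  N_1 = 1 + 1 + 1^2 = 3
  Explicitly: a, h(a), g(a, a).
So there are 3 ground terms available for substitution.
The body mentions the single quantified variable x3; since ground terms form a free algebra, no two substitutions collapse to the same formula.
Number of ground instances = 3.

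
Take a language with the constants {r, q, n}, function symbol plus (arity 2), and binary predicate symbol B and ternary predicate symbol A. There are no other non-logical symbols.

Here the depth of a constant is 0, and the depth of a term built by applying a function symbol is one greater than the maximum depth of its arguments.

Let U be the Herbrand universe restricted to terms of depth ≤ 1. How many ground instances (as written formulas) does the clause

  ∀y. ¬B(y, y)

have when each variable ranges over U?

Ground terms of depth ≤ 1:
  Write N_k for the number of ground terms of depth ≤ k. A term of depth ≤ k is either a constant or a function symbol applied to arguments of depth ≤ k−1, so N_k = 3 + N_{k-1}^2.
  N_0 = 3
  N_1 = 3 + 3^2 = 12
So there are 12 ground terms available for substitution.
There is 1 variable to instantiate (y),  occurring in at least one literal, so different choices give different ground instances.
Number of ground instances = 12.

12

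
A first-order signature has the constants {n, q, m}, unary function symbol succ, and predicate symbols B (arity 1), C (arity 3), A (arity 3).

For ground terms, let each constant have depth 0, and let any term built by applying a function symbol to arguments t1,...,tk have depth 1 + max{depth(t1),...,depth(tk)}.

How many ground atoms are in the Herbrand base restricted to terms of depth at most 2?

1467

First count ground terms of depth ≤ 2.
Let N_k count ground terms of depth at most k. Each non-constant term of depth ≤ k is some function symbol applied to depth-≤(k−1) arguments, giving N_k = 3 + N_{k-1}.
N_0 = 3
N_1 = 3 + 3 = 6
N_2 = 3 + 6 = 9
Explicitly: n, q, m, succ(n), succ(q), succ(m), succ(succ(n)), succ(succ(q)), succ(succ(m)).
So |H| = 9.
A ground atom is a predicate applied to a tuple of terms from H, so the count is the sum over predicates of |H|^arity:
  B: 9;  C: 9^3 = 729;  A: 9^3 = 729
Total ground atoms: 9 + 729 + 729 = 1467.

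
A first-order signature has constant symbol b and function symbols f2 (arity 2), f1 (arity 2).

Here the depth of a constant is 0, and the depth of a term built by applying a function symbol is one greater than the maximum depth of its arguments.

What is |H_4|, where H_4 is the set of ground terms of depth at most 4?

1045459

Write N_k for the number of ground terms of depth ≤ k. A term of depth ≤ k is either a constant or a function symbol applied to arguments of depth ≤ k−1, so N_k = 1 + N_{k-1}^2 + N_{k-1}^2.
N_0 = 1
N_1 = 1 + 1^2 + 1^2 = 3
N_2 = 1 + 3^2 + 3^2 = 19
N_3 = 1 + 19^2 + 19^2 = 723
N_4 = 1 + 723^2 + 723^2 = 1045459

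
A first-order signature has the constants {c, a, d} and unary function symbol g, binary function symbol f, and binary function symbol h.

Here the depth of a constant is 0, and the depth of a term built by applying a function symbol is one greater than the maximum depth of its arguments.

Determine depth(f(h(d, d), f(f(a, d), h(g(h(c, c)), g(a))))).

depth(h(d, d)) = 1 + max(0, 0) = 1
depth(f(a, d)) = 1 + max(0, 0) = 1
depth(h(c, c)) = 1 + max(0, 0) = 1
depth(g(h(c, c))) = 1 + depth(h(c, c)) = 1 + 1 = 2
depth(g(a)) = 1 + depth(a) = 1 + 0 = 1
depth(h(g(h(c, c)), g(a))) = 1 + max(2, 1) = 3
depth(f(f(a, d), h(g(h(c, c)), g(a)))) = 1 + max(1, 3) = 4
depth(f(h(d, d), f(f(a, d), h(g(h(c, c)), g(a))))) = 1 + max(1, 4) = 5

5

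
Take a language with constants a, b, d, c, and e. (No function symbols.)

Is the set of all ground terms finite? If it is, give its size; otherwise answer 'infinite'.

5

There are no function symbols, so every ground term is one of the 5 constants.
The Herbrand universe is {a, b, d, c, e}, which is finite with 5 elements.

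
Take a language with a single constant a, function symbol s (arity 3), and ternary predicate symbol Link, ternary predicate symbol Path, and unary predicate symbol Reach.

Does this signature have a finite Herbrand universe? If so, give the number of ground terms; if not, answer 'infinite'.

infinite

The signature has at least one function symbol (s, arity 3) and at least one constant (a).
Iterating s gives infinitely many distinct ground terms: a, s(a, a, a), s(s(a, a, a), s(a, a, a), s(a, a, a)), ...
So the Herbrand universe is infinite.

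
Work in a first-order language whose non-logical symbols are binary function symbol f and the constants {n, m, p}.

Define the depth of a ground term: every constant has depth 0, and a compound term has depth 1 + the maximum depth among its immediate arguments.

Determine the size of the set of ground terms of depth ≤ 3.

Let N_k = |{terms of depth ≤ k}|. Then N_0 = 3 and N_k = 3 + N_{k-1}^2 for k ≥ 1 (one summand per function symbol, arity giving the exponent).
N_0 = 3
N_1 = 3 + 3^2 = 12
N_2 = 3 + 12^2 = 147
N_3 = 3 + 147^2 = 21612

21612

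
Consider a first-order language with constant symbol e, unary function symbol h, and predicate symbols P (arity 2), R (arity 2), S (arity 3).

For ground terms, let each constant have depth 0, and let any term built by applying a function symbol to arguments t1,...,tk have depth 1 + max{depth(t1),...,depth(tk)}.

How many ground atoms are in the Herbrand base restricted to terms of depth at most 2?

45

First count ground terms of depth ≤ 2.
If N_k denotes the number of depth-≤k ground terms, the 1 constant gives N_0 = 1, and each function symbol of arity r contributes N_{k-1}^r new terms at level k: N_k = 1 + N_{k-1}.
N_0 = 1
N_1 = 1 + 1 = 2
N_2 = 1 + 2 = 3
Explicitly: e, h(e), h(h(e)).
So |H| = 3.
A ground atom is a predicate applied to a tuple of terms from H, so the count is the sum over predicates of |H|^arity:
  P: 3^2 = 9;  R: 3^2 = 9;  S: 3^3 = 27
Total ground atoms: 9 + 9 + 27 = 45.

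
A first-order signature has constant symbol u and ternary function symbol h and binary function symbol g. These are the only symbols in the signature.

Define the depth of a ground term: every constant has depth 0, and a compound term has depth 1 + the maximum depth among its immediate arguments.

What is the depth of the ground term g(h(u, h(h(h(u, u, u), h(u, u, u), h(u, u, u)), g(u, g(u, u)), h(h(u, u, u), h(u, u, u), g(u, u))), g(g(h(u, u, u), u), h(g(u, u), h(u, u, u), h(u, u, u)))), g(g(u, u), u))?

5

depth(h(u, u, u)) = 1 + max(0, 0, 0) = 1
depth(h(h(u, u, u), h(u, u, u), h(u, u, u))) = 1 + max(1, 1, 1) = 2
depth(g(u, u)) = 1 + max(0, 0) = 1
depth(g(u, g(u, u))) = 1 + max(0, 1) = 2
depth(h(h(u, u, u), h(u, u, u), g(u, u))) = 1 + max(1, 1, 1) = 2
depth(h(h(h(u, u, u), h(u, u, u), h(u, u, u)), g(u, g(u, u)), h(h(u, u, u), h(u, u, u), g(u, u)))) = 1 + max(2, 2, 2) = 3
depth(g(h(u, u, u), u)) = 1 + max(1, 0) = 2
depth(h(g(u, u), h(u, u, u), h(u, u, u))) = 1 + max(1, 1, 1) = 2
depth(g(g(h(u, u, u), u), h(g(u, u), h(u, u, u), h(u, u, u)))) = 1 + max(2, 2) = 3
depth(h(u, h(h(h(u, u, u), h(u, u, u), h(u, u, u)), g(u, g(u, u)), h(h(u, u, u), h(u, u, u), g(u, u))), g(g(h(u, u, u), u), h(g(u, u), h(u, u, u), h(u, u, u))))) = 1 + max(0, 3, 3) = 4
depth(g(g(u, u), u)) = 1 + max(1, 0) = 2
depth(g(h(u, h(h(h(u, u, u), h(u, u, u), h(u, u, u)), g(u, g(u, u)), h(h(u, u, u), h(u, u, u), g(u, u))), g(g(h(u, u, u), u), h(g(u, u), h(u, u, u), h(u, u, u)))), g(g(u, u), u))) = 1 + max(4, 2) = 5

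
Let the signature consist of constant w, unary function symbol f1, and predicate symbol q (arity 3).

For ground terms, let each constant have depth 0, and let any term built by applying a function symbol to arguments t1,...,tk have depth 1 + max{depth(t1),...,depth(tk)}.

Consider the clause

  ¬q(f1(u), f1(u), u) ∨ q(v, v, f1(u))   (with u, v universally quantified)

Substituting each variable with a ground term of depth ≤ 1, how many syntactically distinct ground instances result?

Ground terms of depth ≤ 1:
  Let N_k = |{terms of depth ≤ k}|. Then N_0 = 1 and N_k = 1 + N_{k-1} for k ≥ 1 (one summand per function symbol, arity giving the exponent).
  N_0 = 1
  N_1 = 1 + 1 = 2
So there are 2 ground terms available for substitution.
Each of u, v ranges independently over the available ground terms, and distinct assignments produce distinct instances.
Number of ground instances = 2^2 = 4.

4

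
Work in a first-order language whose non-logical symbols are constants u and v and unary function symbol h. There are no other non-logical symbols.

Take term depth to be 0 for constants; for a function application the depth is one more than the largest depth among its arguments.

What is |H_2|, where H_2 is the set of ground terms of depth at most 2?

6

If N_k denotes the number of depth-≤k ground terms, the 2 constants give N_0 = 2, and each function symbol of arity r contributes N_{k-1}^r new terms at level k: N_k = 2 + N_{k-1}.
N_0 = 2
N_1 = 2 + 2 = 4
N_2 = 2 + 4 = 6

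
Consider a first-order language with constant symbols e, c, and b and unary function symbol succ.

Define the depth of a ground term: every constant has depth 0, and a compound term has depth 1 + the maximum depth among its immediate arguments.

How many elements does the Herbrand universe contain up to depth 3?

12

Let N_k count ground terms of depth at most k. Each non-constant term of depth ≤ k is some function symbol applied to depth-≤(k−1) arguments, giving N_k = 3 + N_{k-1}.
N_0 = 3
N_1 = 3 + 3 = 6
N_2 = 3 + 6 = 9
N_3 = 3 + 9 = 12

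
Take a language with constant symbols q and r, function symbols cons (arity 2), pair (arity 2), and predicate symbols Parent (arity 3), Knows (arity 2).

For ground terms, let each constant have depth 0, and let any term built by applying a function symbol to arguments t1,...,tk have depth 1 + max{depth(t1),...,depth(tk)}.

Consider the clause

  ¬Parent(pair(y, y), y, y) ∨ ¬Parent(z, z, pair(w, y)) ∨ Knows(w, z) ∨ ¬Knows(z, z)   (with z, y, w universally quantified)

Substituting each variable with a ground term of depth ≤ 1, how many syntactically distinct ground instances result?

Ground terms of depth ≤ 1:
  Count level by level. With function symbols cons/2, pair/2, the terms of depth ≤ k are the 2 constants together with each function applied to depth-≤(k−1) tuples, so N_k = 2 + N_{k-1}^2 + N_{k-1}^2.
  N_0 = 2
  N_1 = 2 + 2^2 + 2^2 = 10
  Explicitly: q, r, cons(q, q), cons(q, r), cons(r, q), cons(r, r), pair(q, q), pair(q, r), pair(r, q), pair(r, r).
So there are 10 ground terms available for substitution.
There are 3 variables to instantiate (z, y, w), each occurring in at least one literal, so different choices give different ground instances.
Number of ground instances = 10^3 = 1000.

1000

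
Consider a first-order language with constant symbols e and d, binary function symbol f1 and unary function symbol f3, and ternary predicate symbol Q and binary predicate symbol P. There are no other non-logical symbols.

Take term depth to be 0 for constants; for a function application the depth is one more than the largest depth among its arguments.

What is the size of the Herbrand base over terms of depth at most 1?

First count ground terms of depth ≤ 1.
Count level by level. With function symbols f1/2, f3/1, the terms of depth ≤ k are the 2 constants together with each function applied to depth-≤(k−1) tuples, so N_k = 2 + N_{k-1}^2 + N_{k-1}.
N_0 = 2
N_1 = 2 + 2^2 + 2 = 8
Explicitly: e, d, f1(e, e), f1(e, d), f1(d, e), f1(d, d), f3(e), f3(d).
So |H| = 8.
For each predicate symbol, the number of ground atoms is |H| raised to its arity; summing:
  Q: 8^3 = 512;  P: 8^2 = 64
Total ground atoms: 512 + 64 = 576.

576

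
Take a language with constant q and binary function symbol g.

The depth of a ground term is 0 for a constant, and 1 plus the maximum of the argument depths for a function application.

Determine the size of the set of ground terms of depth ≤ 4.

677

Count level by level. With function symbols g/2, the terms of depth ≤ k are the 1 constant together with each function applied to depth-≤(k−1) tuples, so N_k = 1 + N_{k-1}^2.
N_0 = 1
N_1 = 1 + 1^2 = 2
N_2 = 1 + 2^2 = 5
N_3 = 1 + 5^2 = 26
N_4 = 1 + 26^2 = 677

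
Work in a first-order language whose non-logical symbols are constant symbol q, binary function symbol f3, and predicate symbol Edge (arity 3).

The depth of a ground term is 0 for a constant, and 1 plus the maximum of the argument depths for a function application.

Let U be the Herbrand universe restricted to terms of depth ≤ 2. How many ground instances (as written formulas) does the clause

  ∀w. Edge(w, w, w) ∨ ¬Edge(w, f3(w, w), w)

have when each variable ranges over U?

5

Ground terms of depth ≤ 2:
  Write N_k for the number of ground terms of depth ≤ k. A term of depth ≤ k is either a constant or a function symbol applied to arguments of depth ≤ k−1, so N_k = 1 + N_{k-1}^2.
  N_0 = 1
  N_1 = 1 + 1^2 = 2
  N_2 = 1 + 2^2 = 5
So there are 5 ground terms available for substitution.
There is 1 variable to instantiate (w),  occurring in at least one literal, so different choices give different ground instances.
Number of ground instances = 5.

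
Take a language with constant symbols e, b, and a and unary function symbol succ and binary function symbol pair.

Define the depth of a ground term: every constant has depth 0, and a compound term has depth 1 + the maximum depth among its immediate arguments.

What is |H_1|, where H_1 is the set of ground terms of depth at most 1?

Let N_k count ground terms of depth at most k. Each non-constant term of depth ≤ k is some function symbol applied to depth-≤(k−1) arguments, giving N_k = 3 + N_{k-1} + N_{k-1}^2.
N_0 = 3
N_1 = 3 + 3 + 3^2 = 15

15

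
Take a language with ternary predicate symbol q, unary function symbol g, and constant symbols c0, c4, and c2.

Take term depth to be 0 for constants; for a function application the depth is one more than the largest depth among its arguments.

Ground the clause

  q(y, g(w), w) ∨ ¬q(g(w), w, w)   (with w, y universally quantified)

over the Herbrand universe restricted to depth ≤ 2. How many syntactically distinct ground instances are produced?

Ground terms of depth ≤ 2:
  Write N_k for the number of ground terms of depth ≤ k. A term of depth ≤ k is either a constant or a function symbol applied to arguments of depth ≤ k−1, so N_k = 3 + N_{k-1}.
  N_0 = 3
  N_1 = 3 + 3 = 6
  N_2 = 3 + 6 = 9
  Explicitly: c0, c4, c2, g(c0), g(c4), g(c2), g(g(c0)), g(g(c4)), g(g(c2)).
So there are 9 ground terms available for substitution.
The clause has 2 distinct variables (w, y), each appearing in the body. In the free term algebra distinct substitutions yield syntactically distinct ground instances.
Number of ground instances = 9^2 = 81.

81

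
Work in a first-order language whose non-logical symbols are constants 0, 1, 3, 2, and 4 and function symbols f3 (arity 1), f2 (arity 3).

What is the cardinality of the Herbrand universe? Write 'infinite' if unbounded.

The signature has at least one function symbol (f3, arity 1) and at least one constant (0).
Iterating f3 gives infinitely many distinct ground terms: 0, f3(0), f3(f3(0)), ...
So the Herbrand universe is infinite.

infinite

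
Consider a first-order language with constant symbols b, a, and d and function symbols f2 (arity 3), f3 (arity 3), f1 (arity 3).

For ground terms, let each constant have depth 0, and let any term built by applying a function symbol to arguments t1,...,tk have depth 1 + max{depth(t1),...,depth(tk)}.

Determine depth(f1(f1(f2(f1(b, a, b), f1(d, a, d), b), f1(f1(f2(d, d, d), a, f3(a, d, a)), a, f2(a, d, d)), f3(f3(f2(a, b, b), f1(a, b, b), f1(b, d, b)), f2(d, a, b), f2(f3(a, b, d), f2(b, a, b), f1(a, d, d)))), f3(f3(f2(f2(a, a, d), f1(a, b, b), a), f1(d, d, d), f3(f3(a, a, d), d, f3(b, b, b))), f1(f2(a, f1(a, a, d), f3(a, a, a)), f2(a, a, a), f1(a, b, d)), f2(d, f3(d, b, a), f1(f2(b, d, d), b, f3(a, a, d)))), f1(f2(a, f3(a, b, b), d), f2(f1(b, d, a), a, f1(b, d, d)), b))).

5

depth(f1(b, a, b)) = 1 + max(0, 0, 0) = 1
depth(f1(d, a, d)) = 1 + max(0, 0, 0) = 1
depth(f2(f1(b, a, b), f1(d, a, d), b)) = 1 + max(1, 1, 0) = 2
depth(f2(d, d, d)) = 1 + max(0, 0, 0) = 1
depth(f3(a, d, a)) = 1 + max(0, 0, 0) = 1
depth(f1(f2(d, d, d), a, f3(a, d, a))) = 1 + max(1, 0, 1) = 2
depth(f2(a, d, d)) = 1 + max(0, 0, 0) = 1
depth(f1(f1(f2(d, d, d), a, f3(a, d, a)), a, f2(a, d, d))) = 1 + max(2, 0, 1) = 3
depth(f2(a, b, b)) = 1 + max(0, 0, 0) = 1
depth(f1(a, b, b)) = 1 + max(0, 0, 0) = 1
depth(f1(b, d, b)) = 1 + max(0, 0, 0) = 1
depth(f3(f2(a, b, b), f1(a, b, b), f1(b, d, b))) = 1 + max(1, 1, 1) = 2
depth(f2(d, a, b)) = 1 + max(0, 0, 0) = 1
depth(f3(a, b, d)) = 1 + max(0, 0, 0) = 1
depth(f2(b, a, b)) = 1 + max(0, 0, 0) = 1
depth(f1(a, d, d)) = 1 + max(0, 0, 0) = 1
depth(f2(f3(a, b, d), f2(b, a, b), f1(a, d, d))) = 1 + max(1, 1, 1) = 2
depth(f3(f3(f2(a, b, b), f1(a, b, b), f1(b, d, b)), f2(d, a, b), f2(f3(a, b, d), f2(b, a, b), f1(a, d, d)))) = 1 + max(2, 1, 2) = 3
depth(f1(f2(f1(b, a, b), f1(d, a, d), b), f1(f1(f2(d, d, d), a, f3(a, d, a)), a, f2(a, d, d)), f3(f3(f2(a, b, b), f1(a, b, b), f1(b, d, b)), f2(d, a, b), f2(f3(a, b, d), f2(b, a, b), f1(a, d, d))))) = 1 + max(2, 3, 3) = 4
depth(f2(a, a, d)) = 1 + max(0, 0, 0) = 1
depth(f2(f2(a, a, d), f1(a, b, b), a)) = 1 + max(1, 1, 0) = 2
depth(f1(d, d, d)) = 1 + max(0, 0, 0) = 1
depth(f3(a, a, d)) = 1 + max(0, 0, 0) = 1
depth(f3(b, b, b)) = 1 + max(0, 0, 0) = 1
depth(f3(f3(a, a, d), d, f3(b, b, b))) = 1 + max(1, 0, 1) = 2
depth(f3(f2(f2(a, a, d), f1(a, b, b), a), f1(d, d, d), f3(f3(a, a, d), d, f3(b, b, b)))) = 1 + max(2, 1, 2) = 3
depth(f1(a, a, d)) = 1 + max(0, 0, 0) = 1
depth(f3(a, a, a)) = 1 + max(0, 0, 0) = 1
depth(f2(a, f1(a, a, d), f3(a, a, a))) = 1 + max(0, 1, 1) = 2
depth(f2(a, a, a)) = 1 + max(0, 0, 0) = 1
depth(f1(a, b, d)) = 1 + max(0, 0, 0) = 1
depth(f1(f2(a, f1(a, a, d), f3(a, a, a)), f2(a, a, a), f1(a, b, d))) = 1 + max(2, 1, 1) = 3
depth(f3(d, b, a)) = 1 + max(0, 0, 0) = 1
depth(f2(b, d, d)) = 1 + max(0, 0, 0) = 1
depth(f1(f2(b, d, d), b, f3(a, a, d))) = 1 + max(1, 0, 1) = 2
depth(f2(d, f3(d, b, a), f1(f2(b, d, d), b, f3(a, a, d)))) = 1 + max(0, 1, 2) = 3
depth(f3(f3(f2(f2(a, a, d), f1(a, b, b), a), f1(d, d, d), f3(f3(a, a, d), d, f3(b, b, b))), f1(f2(a, f1(a, a, d), f3(a, a, a)), f2(a, a, a), f1(a, b, d)), f2(d, f3(d, b, a), f1(f2(b, d, d), b, f3(a, a, d))))) = 1 + max(3, 3, 3) = 4
depth(f3(a, b, b)) = 1 + max(0, 0, 0) = 1
depth(f2(a, f3(a, b, b), d)) = 1 + max(0, 1, 0) = 2
depth(f1(b, d, a)) = 1 + max(0, 0, 0) = 1
depth(f1(b, d, d)) = 1 + max(0, 0, 0) = 1
depth(f2(f1(b, d, a), a, f1(b, d, d))) = 1 + max(1, 0, 1) = 2
depth(f1(f2(a, f3(a, b, b), d), f2(f1(b, d, a), a, f1(b, d, d)), b)) = 1 + max(2, 2, 0) = 3
depth(f1(f1(f2(f1(b, a, b), f1(d, a, d), b), f1(f1(f2(d, d, d), a, f3(a, d, a)), a, f2(a, d, d)), f3(f3(f2(a, b, b), f1(a, b, b), f1(b, d, b)), f2(d, a, b), f2(f3(a, b, d), f2(b, a, b), f1(a, d, d)))), f3(f3(f2(f2(a, a, d), f1(a, b, b), a), f1(d, d, d), f3(f3(a, a, d), d, f3(b, b, b))), f1(f2(a, f1(a, a, d), f3(a, a, a)), f2(a, a, a), f1(a, b, d)), f2(d, f3(d, b, a), f1(f2(b, d, d), b, f3(a, a, d)))), f1(f2(a, f3(a, b, b), d), f2(f1(b, d, a), a, f1(b, d, d)), b))) = 1 + max(4, 4, 3) = 5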